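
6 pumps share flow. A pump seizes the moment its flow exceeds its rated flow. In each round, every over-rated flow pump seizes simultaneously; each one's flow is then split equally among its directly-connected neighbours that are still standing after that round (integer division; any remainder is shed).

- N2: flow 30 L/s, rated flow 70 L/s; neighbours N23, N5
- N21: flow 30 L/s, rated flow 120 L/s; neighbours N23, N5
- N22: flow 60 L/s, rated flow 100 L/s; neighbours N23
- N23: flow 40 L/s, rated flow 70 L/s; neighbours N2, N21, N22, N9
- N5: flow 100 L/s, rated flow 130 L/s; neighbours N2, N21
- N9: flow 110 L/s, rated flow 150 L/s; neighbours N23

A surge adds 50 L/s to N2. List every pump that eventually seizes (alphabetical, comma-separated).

Round 1 — N2 at 80 > 70. N2 seizes.
  N2 sheds 80 L/s to N23, N5: 40 each.
    N23: 40+40 = 80 > 70
    N5: 100+40 = 140 > 130
Round 2 — N23, N5 seize.
  N23 sheds 80 L/s to N21, N22, N9: 26 each (2 lost).
    N21: 30+26 = 56 ≤ 120
    N22: 60+26 = 86 ≤ 100
    N9: 110+26 = 136 ≤ 150
  N5 sheds 140 L/s to N21: 140 each.
    N21: 56+140 = 196 > 120
Round 3 — N21 seizes.
  N21 sheds 196 L/s: no online neighbours, lost.
No further seizures.

N2, N21, N23, N5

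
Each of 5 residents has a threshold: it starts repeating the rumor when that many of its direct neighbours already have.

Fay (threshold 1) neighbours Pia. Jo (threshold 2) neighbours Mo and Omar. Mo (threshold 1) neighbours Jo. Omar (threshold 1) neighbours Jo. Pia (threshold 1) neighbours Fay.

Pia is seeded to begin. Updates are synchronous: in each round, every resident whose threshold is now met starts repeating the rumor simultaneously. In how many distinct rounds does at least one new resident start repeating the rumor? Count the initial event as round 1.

2

Round 1 — Pia starts repeating the rumor (initial).
Round 2 — checking thresholds:
  Fay: 1 of 1 neighbours ≥ 1, starts repeating the rumor.
Round 3 — no new spreads; cascade stops.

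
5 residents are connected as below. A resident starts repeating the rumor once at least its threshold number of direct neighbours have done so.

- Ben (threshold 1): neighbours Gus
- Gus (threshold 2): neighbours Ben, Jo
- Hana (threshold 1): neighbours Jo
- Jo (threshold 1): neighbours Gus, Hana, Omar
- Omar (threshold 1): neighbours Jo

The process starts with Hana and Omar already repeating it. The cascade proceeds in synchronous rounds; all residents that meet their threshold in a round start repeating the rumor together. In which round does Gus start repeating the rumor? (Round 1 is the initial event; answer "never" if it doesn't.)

never

Round 1 — Hana, Omar start repeating the rumor (initial).
Round 2 — checking thresholds:
  Jo: 2 of 3 neighbours ≥ 1, starts repeating the rumor.
Round 3 — no new spreads; cascade stops.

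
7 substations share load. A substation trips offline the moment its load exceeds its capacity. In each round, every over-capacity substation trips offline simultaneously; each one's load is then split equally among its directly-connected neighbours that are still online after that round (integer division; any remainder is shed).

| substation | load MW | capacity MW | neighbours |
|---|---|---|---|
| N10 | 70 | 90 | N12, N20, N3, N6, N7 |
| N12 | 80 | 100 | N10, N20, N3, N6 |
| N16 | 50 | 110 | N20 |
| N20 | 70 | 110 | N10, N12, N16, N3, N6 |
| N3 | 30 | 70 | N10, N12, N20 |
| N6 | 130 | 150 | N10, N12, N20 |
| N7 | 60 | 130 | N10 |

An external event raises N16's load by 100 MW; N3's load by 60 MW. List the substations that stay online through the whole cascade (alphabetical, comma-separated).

Round 1 — N16 at 150 > 110; N3 at 90 > 70. N16, N3 trip offline.
  N16 sheds 150 MW to N20: 150 each.
    N20: 70+150 = 220 > 110
  N3 sheds 90 MW to N10, N12, N20: 30 each.
    N10: 70+30 = 100 > 90
    N12: 80+30 = 110 > 100
    N20: 220+30 = 250 > 110
Round 2 — N10, N12, N20 trip offline.
  N10 sheds 100 MW to N6, N7: 50 each.
    N6: 130+50 = 180 > 150
    N7: 60+50 = 110 ≤ 130
  N12 sheds 110 MW to N6: 110 each.
    N6: 180+110 = 290 > 150
  N20 sheds 250 MW to N6: 250 each.
    N6: 290+250 = 540 > 150
Round 3 — N6 trips offline.
  N6 sheds 540 MW: no online neighbours, lost.
No further trips.

N7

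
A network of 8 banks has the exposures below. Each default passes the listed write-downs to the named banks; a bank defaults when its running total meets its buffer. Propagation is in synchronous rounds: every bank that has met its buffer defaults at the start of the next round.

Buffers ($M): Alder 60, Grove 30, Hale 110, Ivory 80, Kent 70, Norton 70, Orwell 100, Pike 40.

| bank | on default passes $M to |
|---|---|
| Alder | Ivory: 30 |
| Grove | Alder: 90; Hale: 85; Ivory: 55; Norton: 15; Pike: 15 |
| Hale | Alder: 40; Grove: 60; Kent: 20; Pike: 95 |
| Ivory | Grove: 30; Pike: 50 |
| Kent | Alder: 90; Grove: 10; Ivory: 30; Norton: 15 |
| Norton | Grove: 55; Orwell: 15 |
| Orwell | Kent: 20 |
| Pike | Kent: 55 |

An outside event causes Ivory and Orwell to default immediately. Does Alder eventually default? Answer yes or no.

yes

Round 1 — Ivory, Orwell default (initial).
  Grove: +30 → 30 ≥ 30
  Kent: +20 → 20 < 70
  Pike: +50 → 50 ≥ 40
Round 2 — Grove, Pike default.
  Alder: +90 → 90 ≥ 60
  Hale: +85 → 85 < 110
  Kent: +55 → 75 ≥ 70
  Norton: +15 → 15 < 70
Round 3 — Alder, Kent default.
  Norton: +15 → 30 < 70
No further defaults.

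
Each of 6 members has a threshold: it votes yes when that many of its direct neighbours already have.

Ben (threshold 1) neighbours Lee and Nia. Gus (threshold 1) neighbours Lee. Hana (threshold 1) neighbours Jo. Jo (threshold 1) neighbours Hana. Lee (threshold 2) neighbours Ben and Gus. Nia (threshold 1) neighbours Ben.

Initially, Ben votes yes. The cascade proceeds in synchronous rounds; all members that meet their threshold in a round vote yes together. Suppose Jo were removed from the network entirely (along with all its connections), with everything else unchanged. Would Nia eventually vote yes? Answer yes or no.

With Jo removed:
Round 1 — Ben votes yes (initial).
Round 2 — checking thresholds:
  Lee: 1 of 2 neighbours < 2, holds.
  Nia: 1 of 1 neighbours ≥ 1, votes yes.
Round 3 — no new yes votes; cascade stops.

yes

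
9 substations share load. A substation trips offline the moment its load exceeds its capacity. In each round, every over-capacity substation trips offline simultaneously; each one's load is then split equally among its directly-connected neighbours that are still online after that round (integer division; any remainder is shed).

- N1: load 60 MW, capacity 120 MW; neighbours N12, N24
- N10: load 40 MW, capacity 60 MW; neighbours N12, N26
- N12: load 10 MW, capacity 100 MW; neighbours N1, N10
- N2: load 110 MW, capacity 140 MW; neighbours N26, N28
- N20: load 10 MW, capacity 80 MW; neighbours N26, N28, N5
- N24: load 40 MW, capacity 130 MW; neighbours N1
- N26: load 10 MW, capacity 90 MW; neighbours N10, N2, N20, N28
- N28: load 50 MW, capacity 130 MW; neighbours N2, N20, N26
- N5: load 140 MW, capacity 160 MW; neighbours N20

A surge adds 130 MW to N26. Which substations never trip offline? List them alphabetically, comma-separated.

Round 1 — N26 at 140 > 90. N26 trips offline.
  N26 sheds 140 MW to N10, N2, N20, N28: 35 each.
    N10: 40+35 = 75 > 60
    N2: 110+35 = 145 > 140
    N20: 10+35 = 45 ≤ 80
    N28: 50+35 = 85 ≤ 130
Round 2 — N10, N2 trip offline.
  N10 sheds 75 MW to N12: 75 each.
    N12: 10+75 = 85 ≤ 100
  N2 sheds 145 MW to N28: 145 each.
    N28: 85+145 = 230 > 130
Round 3 — N28 trips offline.
  N28 sheds 230 MW to N20: 230 each.
    N20: 45+230 = 275 > 80
Round 4 — N20 trips offline.
  N20 sheds 275 MW to N5: 275 each.
    N5: 140+275 = 415 > 160
Round 5 — N5 trips offline.
  N5 sheds 415 MW: no online neighbours, lost.
No further trips.

N1, N12, N24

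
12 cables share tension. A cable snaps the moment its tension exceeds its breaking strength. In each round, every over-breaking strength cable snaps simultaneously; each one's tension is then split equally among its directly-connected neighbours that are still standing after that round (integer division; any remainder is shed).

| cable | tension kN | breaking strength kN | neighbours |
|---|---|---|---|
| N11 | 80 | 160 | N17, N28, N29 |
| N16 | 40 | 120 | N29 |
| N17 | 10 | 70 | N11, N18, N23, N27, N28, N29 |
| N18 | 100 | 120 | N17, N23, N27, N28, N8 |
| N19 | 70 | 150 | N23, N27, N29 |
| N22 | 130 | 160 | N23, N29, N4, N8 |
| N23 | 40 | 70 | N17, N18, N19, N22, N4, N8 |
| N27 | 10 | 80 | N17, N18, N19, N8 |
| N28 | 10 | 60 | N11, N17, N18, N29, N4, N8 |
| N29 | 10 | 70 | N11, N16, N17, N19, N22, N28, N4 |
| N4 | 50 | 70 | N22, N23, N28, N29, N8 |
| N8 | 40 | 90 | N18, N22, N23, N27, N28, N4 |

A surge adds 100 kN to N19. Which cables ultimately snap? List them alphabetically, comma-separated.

N19, N23

Round 1 — N19 at 170 > 150. N19 snaps.
  N19 sheds 170 kN to N23, N27, N29: 56 each (2 lost).
    N23: 40+56 = 96 > 70
    N27: 10+56 = 66 ≤ 80
    N29: 10+56 = 66 ≤ 70
Round 2 — N23 snaps.
  N23 sheds 96 kN to N17, N18, N22, N4, N8: 19 each (1 lost).
    N17: 10+19 = 29 ≤ 70
    N18: 100+19 = 119 ≤ 120
    N22: 130+19 = 149 ≤ 160
    N4: 50+19 = 69 ≤ 70
    N8: 40+19 = 59 ≤ 90
No further breaks.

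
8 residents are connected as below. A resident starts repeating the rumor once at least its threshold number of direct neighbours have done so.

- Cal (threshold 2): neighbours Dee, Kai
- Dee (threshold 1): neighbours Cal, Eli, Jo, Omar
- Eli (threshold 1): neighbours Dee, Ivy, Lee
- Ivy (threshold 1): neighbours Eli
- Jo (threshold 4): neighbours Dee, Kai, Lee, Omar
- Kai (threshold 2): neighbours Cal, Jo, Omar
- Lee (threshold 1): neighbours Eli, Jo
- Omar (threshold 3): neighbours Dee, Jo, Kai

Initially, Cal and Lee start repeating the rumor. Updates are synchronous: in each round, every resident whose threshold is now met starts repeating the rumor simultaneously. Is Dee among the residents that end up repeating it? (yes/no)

Round 1 — Cal, Lee start repeating the rumor (initial).
Round 2 — checking thresholds:
  Dee: 1 of 4 neighbours ≥ 1, starts repeating the rumor.
  Eli: 1 of 3 neighbours ≥ 1, starts repeating the rumor.
  Jo: 1 of 4 neighbours < 4, below threshold.
  Kai: 1 of 3 neighbours < 2, below threshold.
Round 3 — checking thresholds:
  Ivy: 1 of 1 neighbours ≥ 1, starts repeating the rumor.
  Jo: 2 of 4 neighbours < 4, below threshold.
  Kai: 1 of 3 neighbours < 2, below threshold.
  Omar: 1 of 3 neighbours < 3, below threshold.
Round 4 — no new spreads; cascade stops.

yes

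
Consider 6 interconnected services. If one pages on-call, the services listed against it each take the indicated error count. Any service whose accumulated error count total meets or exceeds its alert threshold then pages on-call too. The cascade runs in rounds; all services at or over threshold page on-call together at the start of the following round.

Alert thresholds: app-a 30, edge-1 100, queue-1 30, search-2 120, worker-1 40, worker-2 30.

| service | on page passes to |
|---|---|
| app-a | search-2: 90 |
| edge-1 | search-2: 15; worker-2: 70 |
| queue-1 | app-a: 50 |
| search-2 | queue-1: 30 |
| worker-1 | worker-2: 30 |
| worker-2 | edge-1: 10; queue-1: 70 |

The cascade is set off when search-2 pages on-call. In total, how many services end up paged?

3

Round 1 — search-2 pages on-call (initial).
  queue-1: +30 → 30 ≥ 30
Round 2 — queue-1 pages on-call.
  app-a: +50 → 50 ≥ 30
Round 3 — app-a pages on-call.
No further pages.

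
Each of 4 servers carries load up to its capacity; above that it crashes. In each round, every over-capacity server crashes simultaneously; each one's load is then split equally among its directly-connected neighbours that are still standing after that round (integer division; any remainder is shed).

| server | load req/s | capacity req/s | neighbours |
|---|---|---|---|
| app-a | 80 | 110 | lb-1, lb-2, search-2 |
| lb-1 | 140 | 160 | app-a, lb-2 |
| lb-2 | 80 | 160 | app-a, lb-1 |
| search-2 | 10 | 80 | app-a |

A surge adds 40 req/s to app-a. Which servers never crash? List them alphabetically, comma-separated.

Round 1 — app-a at 120 > 110. app-a crashes.
  app-a sheds 120 req/s to lb-1, lb-2, search-2: 40 each.
    lb-1: 140+40 = 180 > 160
    lb-2: 80+40 = 120 ≤ 160
    search-2: 10+40 = 50 ≤ 80
Round 2 — lb-1 crashes.
  lb-1 sheds 180 req/s to lb-2: 180 each.
    lb-2: 120+180 = 300 > 160
Round 3 — lb-2 crashes.
  lb-2 sheds 300 req/s: no online neighbours, lost.
No further crashes.

search-2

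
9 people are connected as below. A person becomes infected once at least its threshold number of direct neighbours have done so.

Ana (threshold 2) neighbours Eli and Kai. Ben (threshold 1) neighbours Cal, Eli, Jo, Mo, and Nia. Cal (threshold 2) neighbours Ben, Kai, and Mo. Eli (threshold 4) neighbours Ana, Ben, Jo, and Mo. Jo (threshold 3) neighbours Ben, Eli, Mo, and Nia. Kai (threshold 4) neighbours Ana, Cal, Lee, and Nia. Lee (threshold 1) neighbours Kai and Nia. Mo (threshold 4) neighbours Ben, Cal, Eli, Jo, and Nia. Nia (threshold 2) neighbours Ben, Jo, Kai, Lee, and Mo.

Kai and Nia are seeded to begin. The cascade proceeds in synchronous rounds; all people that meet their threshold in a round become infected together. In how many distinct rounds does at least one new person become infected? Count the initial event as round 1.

Round 1 — Kai, Nia become infected (initial).
Round 2 — checking thresholds:
  Ana: 1 of 2 neighbours < 2, holds.
  Ben: 1 of 5 neighbours ≥ 1, becomes infected.
  Cal: 1 of 3 neighbours < 2, holds.
  Jo: 1 of 4 neighbours < 3, holds.
  Lee: 2 of 2 neighbours ≥ 1, becomes infected.
  Mo: 1 of 5 neighbours < 4, holds.
Round 3 — checking thresholds:
  Ana: 1 of 2 neighbours < 2, holds.
  Cal: 2 of 3 neighbours ≥ 2, becomes infected.
  Eli: 1 of 4 neighbours < 4, holds.
  Jo: 2 of 4 neighbours < 3, holds.
  Mo: 2 of 5 neighbours < 4, holds.
Round 4 — no new infections; cascade stops.

3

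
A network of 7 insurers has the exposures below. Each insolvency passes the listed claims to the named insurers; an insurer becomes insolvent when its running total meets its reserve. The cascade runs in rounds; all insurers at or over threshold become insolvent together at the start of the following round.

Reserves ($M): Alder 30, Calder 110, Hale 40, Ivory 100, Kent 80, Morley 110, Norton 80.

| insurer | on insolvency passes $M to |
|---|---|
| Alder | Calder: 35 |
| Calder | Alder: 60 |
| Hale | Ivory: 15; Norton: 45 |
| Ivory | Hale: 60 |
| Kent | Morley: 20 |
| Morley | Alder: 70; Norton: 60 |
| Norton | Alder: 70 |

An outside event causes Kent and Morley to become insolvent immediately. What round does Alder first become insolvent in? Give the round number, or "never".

2

Round 1 — Kent, Morley become insolvent (initial).
  Alder: +70 → 70 ≥ 30
  Norton: +60 → 60 < 80
Round 2 — Alder becomes insolvent.
  Calder: +35 → 35 < 110
No further insolvencies.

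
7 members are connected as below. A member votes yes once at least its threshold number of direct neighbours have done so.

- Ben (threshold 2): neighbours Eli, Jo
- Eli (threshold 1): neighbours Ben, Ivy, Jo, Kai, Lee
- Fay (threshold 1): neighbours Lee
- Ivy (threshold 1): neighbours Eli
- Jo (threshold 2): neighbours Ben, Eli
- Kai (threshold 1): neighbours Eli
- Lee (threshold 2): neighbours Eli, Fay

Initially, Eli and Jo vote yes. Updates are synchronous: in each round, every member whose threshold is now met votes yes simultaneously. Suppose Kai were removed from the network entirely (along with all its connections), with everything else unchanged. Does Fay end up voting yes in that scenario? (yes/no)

no

With Kai removed:
Round 1 — Eli, Jo vote yes (initial).
Round 2 — checking thresholds:
  Ben: 2 of 2 neighbours ≥ 2, votes yes.
  Ivy: 1 of 1 neighbours ≥ 1, votes yes.
  Lee: 1 of 2 neighbours < 2, below threshold.
Round 3 — no new yes votes; cascade stops.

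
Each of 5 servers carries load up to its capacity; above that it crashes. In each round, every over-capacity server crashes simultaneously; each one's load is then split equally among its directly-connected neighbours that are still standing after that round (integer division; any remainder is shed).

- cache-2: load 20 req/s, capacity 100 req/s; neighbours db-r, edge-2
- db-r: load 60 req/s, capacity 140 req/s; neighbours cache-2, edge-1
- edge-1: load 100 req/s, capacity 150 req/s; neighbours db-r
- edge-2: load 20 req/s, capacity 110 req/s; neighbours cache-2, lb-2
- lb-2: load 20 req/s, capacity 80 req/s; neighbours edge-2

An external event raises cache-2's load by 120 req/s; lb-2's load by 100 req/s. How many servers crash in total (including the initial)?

3

Round 1 — cache-2 at 140 > 100; lb-2 at 120 > 80. cache-2, lb-2 crash.
  cache-2 sheds 140 req/s to db-r, edge-2: 70 each.
    db-r: 60+70 = 130 ≤ 140
    edge-2: 20+70 = 90 ≤ 110
  lb-2 sheds 120 req/s to edge-2: 120 each.
    edge-2: 90+120 = 210 > 110
Round 2 — edge-2 crashes.
  edge-2 sheds 210 req/s: no online neighbours, lost.
No further crashes.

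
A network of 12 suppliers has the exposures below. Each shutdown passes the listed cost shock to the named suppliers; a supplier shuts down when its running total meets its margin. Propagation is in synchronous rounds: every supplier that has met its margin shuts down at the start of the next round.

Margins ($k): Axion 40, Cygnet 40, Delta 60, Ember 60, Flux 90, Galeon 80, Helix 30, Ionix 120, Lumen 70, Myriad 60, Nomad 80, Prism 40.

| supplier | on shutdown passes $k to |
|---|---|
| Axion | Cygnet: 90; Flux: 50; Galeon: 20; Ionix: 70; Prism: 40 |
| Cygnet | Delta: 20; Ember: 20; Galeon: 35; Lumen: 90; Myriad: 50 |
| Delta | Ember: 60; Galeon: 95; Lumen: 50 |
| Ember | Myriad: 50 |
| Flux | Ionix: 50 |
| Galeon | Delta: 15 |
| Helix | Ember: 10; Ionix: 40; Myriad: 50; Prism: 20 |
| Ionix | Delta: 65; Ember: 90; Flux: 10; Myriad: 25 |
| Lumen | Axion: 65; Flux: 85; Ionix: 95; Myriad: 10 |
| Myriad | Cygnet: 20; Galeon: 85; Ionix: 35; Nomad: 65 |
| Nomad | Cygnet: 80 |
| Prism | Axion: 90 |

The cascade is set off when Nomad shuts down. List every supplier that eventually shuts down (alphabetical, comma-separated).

Axion, Cygnet, Delta, Ember, Flux, Galeon, Ionix, Lumen, Myriad, Nomad, Prism

Round 1 — Nomad shuts down (initial).
  Cygnet: +80 → 80 ≥ 40
Round 2 — Cygnet shuts down.
  Delta: +20 → 20 < 60
  Ember: +20 → 20 < 60
  Galeon: +35 → 35 < 80
  Lumen: +90 → 90 ≥ 70
  Myriad: +50 → 50 < 60
Round 3 — Lumen shuts down.
  Axion: +65 → 65 ≥ 40
  Flux: +85 → 85 < 90
  Ionix: +95 → 95 < 120
  Myriad: +10 → 60 ≥ 60
Round 4 — Axion, Myriad shut down.
  Flux: +50 → 135 ≥ 90
  Galeon: +20+85 → 140 ≥ 80
  Ionix: +70+35 → 200 ≥ 120
  Prism: +40 → 40 ≥ 40
Round 5 — Flux, Galeon, Ionix, Prism shut down.
  Delta: +15+65 → 100 ≥ 60
  Ember: +90 → 110 ≥ 60
Round 6 — Delta, Ember shut down.
No further shutdowns.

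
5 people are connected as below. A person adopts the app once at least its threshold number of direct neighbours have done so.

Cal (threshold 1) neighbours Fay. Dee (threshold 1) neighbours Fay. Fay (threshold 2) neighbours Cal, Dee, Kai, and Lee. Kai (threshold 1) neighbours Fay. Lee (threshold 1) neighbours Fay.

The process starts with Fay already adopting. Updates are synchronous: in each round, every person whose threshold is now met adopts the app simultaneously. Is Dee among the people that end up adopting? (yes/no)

Round 1 — Fay adopts the app (initial).
Round 2 — checking thresholds:
  Cal: 1 of 1 neighbours ≥ 1, adopts the app.
  Dee: 1 of 1 neighbours ≥ 1, adopts the app.
  Kai: 1 of 1 neighbours ≥ 1, adopts the app.
  Lee: 1 of 1 neighbours ≥ 1, adopts the app.
Round 3 — no new adoptions; cascade stops.

yes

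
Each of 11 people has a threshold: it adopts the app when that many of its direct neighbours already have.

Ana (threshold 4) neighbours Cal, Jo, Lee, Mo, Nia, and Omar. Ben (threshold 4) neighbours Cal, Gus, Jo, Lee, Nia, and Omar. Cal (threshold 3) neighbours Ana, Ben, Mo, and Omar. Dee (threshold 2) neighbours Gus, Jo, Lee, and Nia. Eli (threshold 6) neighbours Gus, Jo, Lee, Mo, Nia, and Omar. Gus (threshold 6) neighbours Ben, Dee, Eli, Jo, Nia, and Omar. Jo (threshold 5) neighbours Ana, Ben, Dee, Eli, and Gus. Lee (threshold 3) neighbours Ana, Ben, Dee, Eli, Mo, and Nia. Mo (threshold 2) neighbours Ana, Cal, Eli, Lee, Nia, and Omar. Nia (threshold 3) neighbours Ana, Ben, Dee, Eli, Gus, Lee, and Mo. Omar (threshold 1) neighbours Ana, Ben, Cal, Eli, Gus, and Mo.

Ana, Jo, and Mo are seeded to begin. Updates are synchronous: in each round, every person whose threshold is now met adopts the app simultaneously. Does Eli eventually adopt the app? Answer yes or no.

no

Round 1 — Ana, Jo, Mo adopt the app (initial).
Round 2 — checking thresholds:
  Ben: 1 of 6 neighbours < 4, below threshold.
  Cal: 2 of 4 neighbours < 3, below threshold.
  Dee: 1 of 4 neighbours < 2, below threshold.
  Eli: 2 of 6 neighbours < 6, below threshold.
  Gus: 1 of 6 neighbours < 6, below threshold.
  Lee: 2 of 6 neighbours < 3, below threshold.
  Nia: 2 of 7 neighbours < 3, below threshold.
  Omar: 2 of 6 neighbours ≥ 1, adopts the app.
Round 3 — checking thresholds:
  Ben: 2 of 6 neighbours < 4, below threshold.
  Cal: 3 of 4 neighbours ≥ 3, adopts the app.
  Dee: 1 of 4 neighbours < 2, below threshold.
  Eli: 3 of 6 neighbours < 6, below threshold.
  Gus: 2 of 6 neighbours < 6, below threshold.
  Lee: 2 of 6 neighbours < 3, below threshold.
  Nia: 2 of 7 neighbours < 3, below threshold.
Round 4 — no new adoptions; cascade stops.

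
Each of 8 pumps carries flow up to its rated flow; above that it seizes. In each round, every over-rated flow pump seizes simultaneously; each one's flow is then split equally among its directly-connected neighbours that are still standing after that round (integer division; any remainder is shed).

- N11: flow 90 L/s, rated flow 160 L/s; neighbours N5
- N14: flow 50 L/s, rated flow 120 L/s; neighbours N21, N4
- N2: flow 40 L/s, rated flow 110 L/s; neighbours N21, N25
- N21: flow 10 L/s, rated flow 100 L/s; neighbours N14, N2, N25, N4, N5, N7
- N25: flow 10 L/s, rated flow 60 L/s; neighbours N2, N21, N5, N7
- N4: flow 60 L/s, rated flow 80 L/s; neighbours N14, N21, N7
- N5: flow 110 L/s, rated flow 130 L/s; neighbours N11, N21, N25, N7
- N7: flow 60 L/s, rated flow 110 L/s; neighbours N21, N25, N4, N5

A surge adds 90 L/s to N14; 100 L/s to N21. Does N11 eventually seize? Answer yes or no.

no

Round 1 — N14 at 140 > 120; N21 at 110 > 100. N14, N21 seize.
  N14 sheds 140 L/s to N4: 140 each.
    N4: 60+140 = 200 > 80
  N21 sheds 110 L/s to N2, N25, N4, N5, N7: 22 each.
    N2: 40+22 = 62 ≤ 110
    N25: 10+22 = 32 ≤ 60
    N4: 200+22 = 222 > 80
    N5: 110+22 = 132 > 130
    N7: 60+22 = 82 ≤ 110
Round 2 — N4, N5 seize.
  N4 sheds 222 L/s to N7: 222 each.
    N7: 82+222 = 304 > 110
  N5 sheds 132 L/s to N11, N25, N7: 44 each.
    N11: 90+44 = 134 ≤ 160
    N25: 32+44 = 76 > 60
    N7: 304+44 = 348 > 110
Round 3 — N25, N7 seize.
  N25 sheds 76 L/s to N2: 76 each.
    N2: 62+76 = 138 > 110
  N7 sheds 348 L/s: no online neighbours, lost.
Round 4 — N2 seizes.
  N2 sheds 138 L/s: no online neighbours, lost.
No further seizures.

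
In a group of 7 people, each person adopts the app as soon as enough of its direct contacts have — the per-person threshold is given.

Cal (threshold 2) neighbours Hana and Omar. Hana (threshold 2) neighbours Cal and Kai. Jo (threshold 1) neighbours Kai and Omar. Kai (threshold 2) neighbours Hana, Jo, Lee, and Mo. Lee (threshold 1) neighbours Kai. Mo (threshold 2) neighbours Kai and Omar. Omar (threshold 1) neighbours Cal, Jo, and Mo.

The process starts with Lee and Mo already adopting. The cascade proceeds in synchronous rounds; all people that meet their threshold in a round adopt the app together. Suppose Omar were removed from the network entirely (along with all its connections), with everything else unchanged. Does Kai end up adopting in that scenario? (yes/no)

With Omar removed:
Round 1 — Lee, Mo adopt the app (initial).
Round 2 — checking thresholds:
  Kai: 2 of 4 neighbours ≥ 2, adopts the app.
Round 3 — checking thresholds:
  Hana: 1 of 2 neighbours < 2, not yet.
  Jo: 1 of 1 neighbours ≥ 1, adopts the app.
Round 4 — no new adoptions; cascade stops.

yes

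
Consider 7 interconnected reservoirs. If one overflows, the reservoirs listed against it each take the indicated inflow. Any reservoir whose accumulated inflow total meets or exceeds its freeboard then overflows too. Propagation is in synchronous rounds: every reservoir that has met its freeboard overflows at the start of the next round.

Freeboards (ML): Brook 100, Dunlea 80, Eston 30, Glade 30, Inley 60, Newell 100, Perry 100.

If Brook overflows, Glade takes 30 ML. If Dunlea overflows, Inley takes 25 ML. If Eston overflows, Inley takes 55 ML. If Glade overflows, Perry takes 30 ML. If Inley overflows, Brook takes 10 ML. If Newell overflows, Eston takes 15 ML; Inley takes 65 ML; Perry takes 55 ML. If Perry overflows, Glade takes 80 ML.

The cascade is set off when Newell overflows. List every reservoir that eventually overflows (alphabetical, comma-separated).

Inley, Newell

Round 1 — Newell overflows (initial).
  Eston: +15 → 15 < 30
  Inley: +65 → 65 ≥ 60
  Perry: +55 → 55 < 100
Round 2 — Inley overflows.
  Brook: +10 → 10 < 100
No further overflows.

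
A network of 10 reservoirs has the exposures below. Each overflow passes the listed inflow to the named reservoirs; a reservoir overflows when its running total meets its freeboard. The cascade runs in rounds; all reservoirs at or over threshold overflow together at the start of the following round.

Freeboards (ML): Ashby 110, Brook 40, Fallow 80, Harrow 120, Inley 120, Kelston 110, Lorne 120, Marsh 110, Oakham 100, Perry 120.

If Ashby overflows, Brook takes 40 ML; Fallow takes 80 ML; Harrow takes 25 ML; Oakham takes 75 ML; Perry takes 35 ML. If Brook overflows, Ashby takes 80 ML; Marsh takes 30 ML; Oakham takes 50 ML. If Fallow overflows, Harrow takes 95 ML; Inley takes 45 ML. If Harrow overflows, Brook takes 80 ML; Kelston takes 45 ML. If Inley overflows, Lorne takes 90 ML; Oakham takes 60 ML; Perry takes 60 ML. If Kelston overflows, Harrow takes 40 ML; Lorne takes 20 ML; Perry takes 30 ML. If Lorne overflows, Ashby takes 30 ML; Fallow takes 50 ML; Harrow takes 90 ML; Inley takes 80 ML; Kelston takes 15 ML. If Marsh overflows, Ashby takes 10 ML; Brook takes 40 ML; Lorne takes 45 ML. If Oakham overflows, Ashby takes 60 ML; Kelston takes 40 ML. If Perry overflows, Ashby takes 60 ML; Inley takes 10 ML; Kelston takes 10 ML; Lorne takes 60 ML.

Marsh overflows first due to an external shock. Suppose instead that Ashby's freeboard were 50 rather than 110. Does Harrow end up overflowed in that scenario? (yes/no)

yes

With Ashby's freeboard at 50:
Round 1 — Marsh overflows (initial).
  Ashby: +10 → 10 < 50
  Brook: +40 → 40 ≥ 40
  Lorne: +45 → 45 < 120
Round 2 — Brook overflows.
  Ashby: +80 → 90 ≥ 50
  Oakham: +50 → 50 < 100
Round 3 — Ashby overflows.
  Fallow: +80 → 80 ≥ 80
  Harrow: +25 → 25 < 120
  Oakham: +75 → 125 ≥ 100
  Perry: +35 → 35 < 120
Round 4 — Fallow, Oakham overflow.
  Harrow: +95 → 120 ≥ 120
  Inley: +45 → 45 < 120
  Kelston: +40 → 40 < 110
Round 5 — Harrow overflows.
  Kelston: +45 → 85 < 110
No further overflows.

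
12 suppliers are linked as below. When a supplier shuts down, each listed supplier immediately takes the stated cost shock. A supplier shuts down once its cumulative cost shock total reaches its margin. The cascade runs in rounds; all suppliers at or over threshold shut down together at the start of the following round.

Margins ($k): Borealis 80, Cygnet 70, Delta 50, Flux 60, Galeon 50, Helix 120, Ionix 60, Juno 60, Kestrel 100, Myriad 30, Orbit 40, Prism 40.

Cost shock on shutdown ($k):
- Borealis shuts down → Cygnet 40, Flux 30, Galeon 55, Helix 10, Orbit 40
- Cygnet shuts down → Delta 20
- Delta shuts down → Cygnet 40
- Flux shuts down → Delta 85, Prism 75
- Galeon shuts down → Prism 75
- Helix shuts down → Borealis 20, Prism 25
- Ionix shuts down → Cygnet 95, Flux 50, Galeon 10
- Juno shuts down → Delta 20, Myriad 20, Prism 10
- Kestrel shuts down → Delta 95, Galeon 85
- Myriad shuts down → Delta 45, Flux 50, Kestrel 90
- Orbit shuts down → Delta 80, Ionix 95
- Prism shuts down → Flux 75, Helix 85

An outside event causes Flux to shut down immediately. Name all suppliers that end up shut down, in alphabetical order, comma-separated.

Round 1 — Flux shuts down (initial).
  Delta: +85 → 85 ≥ 50
  Prism: +75 → 75 ≥ 40
Round 2 — Delta, Prism shut down.
  Cygnet: +40 → 40 < 70
  Helix: +85 → 85 < 120
No further shutdowns.

Delta, Flux, Prism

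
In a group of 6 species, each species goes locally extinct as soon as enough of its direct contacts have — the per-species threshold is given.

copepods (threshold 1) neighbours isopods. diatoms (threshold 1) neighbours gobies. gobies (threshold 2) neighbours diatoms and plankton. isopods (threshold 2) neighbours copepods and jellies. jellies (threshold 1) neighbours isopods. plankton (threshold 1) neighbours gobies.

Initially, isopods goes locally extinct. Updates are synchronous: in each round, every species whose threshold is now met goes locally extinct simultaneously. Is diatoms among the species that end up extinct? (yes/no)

Round 1 — isopods goes locally extinct (initial).
Round 2 — checking thresholds:
  copepods: 1 of 1 neighbours ≥ 1, goes locally extinct.
  jellies: 1 of 1 neighbours ≥ 1, goes locally extinct.
Round 3 — no new extinctions; cascade stops.

no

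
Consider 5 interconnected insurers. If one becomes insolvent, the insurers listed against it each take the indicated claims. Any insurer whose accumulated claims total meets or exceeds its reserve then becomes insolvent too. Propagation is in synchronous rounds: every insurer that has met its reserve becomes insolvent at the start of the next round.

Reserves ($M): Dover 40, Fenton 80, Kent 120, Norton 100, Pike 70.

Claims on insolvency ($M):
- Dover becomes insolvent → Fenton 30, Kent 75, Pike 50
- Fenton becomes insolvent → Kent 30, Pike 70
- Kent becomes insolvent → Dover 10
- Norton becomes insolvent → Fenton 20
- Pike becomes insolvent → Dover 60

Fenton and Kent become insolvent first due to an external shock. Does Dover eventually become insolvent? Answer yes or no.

Round 1 — Fenton, Kent become insolvent (initial).
  Dover: +10 → 10 < 40
  Pike: +70 → 70 ≥ 70
Round 2 — Pike becomes insolvent.
  Dover: +60 → 70 ≥ 40
Round 3 — Dover becomes insolvent.
No further insolvencies.

yes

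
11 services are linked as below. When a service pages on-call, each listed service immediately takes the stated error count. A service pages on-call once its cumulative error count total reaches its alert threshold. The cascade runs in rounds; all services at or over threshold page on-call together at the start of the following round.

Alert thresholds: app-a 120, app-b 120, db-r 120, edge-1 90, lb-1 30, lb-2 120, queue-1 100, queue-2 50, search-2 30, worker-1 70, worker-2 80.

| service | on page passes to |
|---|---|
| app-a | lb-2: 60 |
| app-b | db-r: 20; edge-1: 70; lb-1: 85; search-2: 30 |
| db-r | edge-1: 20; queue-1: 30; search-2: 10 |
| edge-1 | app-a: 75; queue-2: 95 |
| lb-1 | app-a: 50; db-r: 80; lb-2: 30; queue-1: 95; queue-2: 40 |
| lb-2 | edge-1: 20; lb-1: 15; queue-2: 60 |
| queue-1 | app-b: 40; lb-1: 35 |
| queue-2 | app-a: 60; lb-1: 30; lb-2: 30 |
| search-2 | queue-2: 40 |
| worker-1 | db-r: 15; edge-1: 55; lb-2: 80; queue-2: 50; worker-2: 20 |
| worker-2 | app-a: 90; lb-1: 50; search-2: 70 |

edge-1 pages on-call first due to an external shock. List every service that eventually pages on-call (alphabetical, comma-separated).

app-a, edge-1, lb-1, lb-2, queue-2

Round 1 — edge-1 pages on-call (initial).
  app-a: +75 → 75 < 120
  queue-2: +95 → 95 ≥ 50
Round 2 — queue-2 pages on-call.
  app-a: +60 → 135 ≥ 120
  lb-1: +30 → 30 ≥ 30
  lb-2: +30 → 30 < 120
Round 3 — app-a, lb-1 page on-call.
  db-r: +80 → 80 < 120
  lb-2: +60+30 → 120 ≥ 120
  queue-1: +95 → 95 < 100
Round 4 — lb-2 pages on-call.
No further pages.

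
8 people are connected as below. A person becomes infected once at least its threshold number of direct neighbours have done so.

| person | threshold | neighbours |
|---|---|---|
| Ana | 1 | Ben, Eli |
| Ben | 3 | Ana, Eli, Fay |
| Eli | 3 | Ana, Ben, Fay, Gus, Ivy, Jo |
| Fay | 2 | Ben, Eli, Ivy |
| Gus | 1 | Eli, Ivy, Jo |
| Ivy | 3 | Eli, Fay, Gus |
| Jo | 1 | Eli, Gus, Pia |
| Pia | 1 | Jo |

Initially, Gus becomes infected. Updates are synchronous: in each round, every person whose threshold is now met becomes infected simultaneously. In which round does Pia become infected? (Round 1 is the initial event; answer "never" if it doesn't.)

3

Round 1 — Gus becomes infected (initial).
Round 2 — checking thresholds:
  Eli: 1 of 6 neighbours < 3, holds.
  Ivy: 1 of 3 neighbours < 3, holds.
  Jo: 1 of 3 neighbours ≥ 1, becomes infected.
Round 3 — checking thresholds:
  Eli: 2 of 6 neighbours < 3, holds.
  Ivy: 1 of 3 neighbours < 3, holds.
  Pia: 1 of 1 neighbours ≥ 1, becomes infected.
Round 4 — no new infections; cascade stops.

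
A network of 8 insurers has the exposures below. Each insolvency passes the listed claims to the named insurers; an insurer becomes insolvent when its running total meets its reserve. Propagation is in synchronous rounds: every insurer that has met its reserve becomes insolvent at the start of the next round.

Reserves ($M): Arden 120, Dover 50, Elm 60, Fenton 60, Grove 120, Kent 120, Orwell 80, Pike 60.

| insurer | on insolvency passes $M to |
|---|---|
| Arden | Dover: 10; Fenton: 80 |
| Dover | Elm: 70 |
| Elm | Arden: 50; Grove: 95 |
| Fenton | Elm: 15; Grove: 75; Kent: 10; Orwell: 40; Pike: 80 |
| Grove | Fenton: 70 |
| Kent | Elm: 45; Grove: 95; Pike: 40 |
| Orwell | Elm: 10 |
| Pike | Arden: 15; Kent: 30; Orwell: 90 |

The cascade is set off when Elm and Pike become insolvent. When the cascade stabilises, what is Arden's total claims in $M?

Round 1 — Elm, Pike become insolvent (initial).
  Arden: +50+15 → 65 < 120
  Grove: +95 → 95 < 120
  Kent: +30 → 30 < 120
  Orwell: +90 → 90 ≥ 80
Round 2 — Orwell becomes insolvent.
No further insolvencies.

65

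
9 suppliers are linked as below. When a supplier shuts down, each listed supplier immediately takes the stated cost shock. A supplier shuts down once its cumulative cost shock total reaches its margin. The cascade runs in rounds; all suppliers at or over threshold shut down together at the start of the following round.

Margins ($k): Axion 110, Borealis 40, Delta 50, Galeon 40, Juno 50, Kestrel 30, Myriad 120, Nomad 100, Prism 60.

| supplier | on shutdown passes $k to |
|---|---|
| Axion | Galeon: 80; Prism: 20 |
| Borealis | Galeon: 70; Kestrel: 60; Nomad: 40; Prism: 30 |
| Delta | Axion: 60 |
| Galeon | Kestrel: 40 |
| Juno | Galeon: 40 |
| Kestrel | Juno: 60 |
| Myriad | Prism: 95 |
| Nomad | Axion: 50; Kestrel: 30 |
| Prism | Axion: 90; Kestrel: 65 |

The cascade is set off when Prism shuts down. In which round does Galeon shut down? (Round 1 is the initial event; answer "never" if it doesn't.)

4

Round 1 — Prism shuts down (initial).
  Axion: +90 → 90 < 110
  Kestrel: +65 → 65 ≥ 30
Round 2 — Kestrel shuts down.
  Juno: +60 → 60 ≥ 50
Round 3 — Juno shuts down.
  Galeon: +40 → 40 ≥ 40
Round 4 — Galeon shuts down.
No further shutdowns.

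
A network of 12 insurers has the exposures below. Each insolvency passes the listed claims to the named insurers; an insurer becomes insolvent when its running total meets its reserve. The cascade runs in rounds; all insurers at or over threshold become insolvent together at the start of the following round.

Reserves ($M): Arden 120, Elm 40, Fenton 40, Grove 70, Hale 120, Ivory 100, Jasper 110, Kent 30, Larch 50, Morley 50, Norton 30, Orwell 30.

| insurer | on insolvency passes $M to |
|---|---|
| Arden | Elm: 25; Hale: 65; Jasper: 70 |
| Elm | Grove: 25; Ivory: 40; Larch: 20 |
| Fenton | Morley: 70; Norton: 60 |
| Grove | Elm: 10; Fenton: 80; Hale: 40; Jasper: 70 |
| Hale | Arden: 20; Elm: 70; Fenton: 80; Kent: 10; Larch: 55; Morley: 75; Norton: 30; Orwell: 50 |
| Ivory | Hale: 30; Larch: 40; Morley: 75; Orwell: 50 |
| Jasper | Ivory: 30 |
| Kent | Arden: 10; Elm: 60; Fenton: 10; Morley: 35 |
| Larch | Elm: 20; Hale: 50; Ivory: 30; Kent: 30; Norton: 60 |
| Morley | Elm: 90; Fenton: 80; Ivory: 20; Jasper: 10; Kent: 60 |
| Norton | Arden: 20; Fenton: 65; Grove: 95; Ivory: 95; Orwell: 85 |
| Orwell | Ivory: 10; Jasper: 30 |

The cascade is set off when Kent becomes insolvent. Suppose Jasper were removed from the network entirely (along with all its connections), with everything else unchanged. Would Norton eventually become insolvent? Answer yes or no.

no

With Jasper removed:
Round 1 — Kent becomes insolvent (initial).
  Arden: +10 → 10 < 120
  Elm: +60 → 60 ≥ 40
  Fenton: +10 → 10 < 40
  Morley: +35 → 35 < 50
Round 2 — Elm becomes insolvent.
  Grove: +25 → 25 < 70
  Ivory: +40 → 40 < 100
  Larch: +20 → 20 < 50
No further insolvencies.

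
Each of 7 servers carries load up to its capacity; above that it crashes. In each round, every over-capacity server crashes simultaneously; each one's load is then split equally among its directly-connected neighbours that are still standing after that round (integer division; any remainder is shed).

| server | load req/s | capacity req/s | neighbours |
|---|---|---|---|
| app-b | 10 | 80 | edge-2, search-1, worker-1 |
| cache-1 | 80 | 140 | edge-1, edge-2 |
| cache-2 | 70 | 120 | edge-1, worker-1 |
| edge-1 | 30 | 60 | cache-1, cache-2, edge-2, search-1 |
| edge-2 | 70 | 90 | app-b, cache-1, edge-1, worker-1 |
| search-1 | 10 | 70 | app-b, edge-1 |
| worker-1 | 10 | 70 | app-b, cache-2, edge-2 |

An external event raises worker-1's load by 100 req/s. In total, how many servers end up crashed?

Round 1 — worker-1 at 110 > 70. worker-1 crashes.
  worker-1 sheds 110 req/s to app-b, cache-2, edge-2: 36 each (2 lost).
    app-b: 10+36 = 46 ≤ 80
    cache-2: 70+36 = 106 ≤ 120
    edge-2: 70+36 = 106 > 90
Round 2 — edge-2 crashes.
  edge-2 sheds 106 req/s to app-b, cache-1, edge-1: 35 each (1 lost).
    app-b: 46+35 = 81 > 80
    cache-1: 80+35 = 115 ≤ 140
    edge-1: 30+35 = 65 > 60
Round 3 — app-b, edge-1 crash.
  app-b sheds 81 req/s to search-1: 81 each.
    search-1: 10+81 = 91 > 70
  edge-1 sheds 65 req/s to cache-1, cache-2, search-1: 21 each (2 lost).
    cache-1: 115+21 = 136 ≤ 140
    cache-2: 106+21 = 127 > 120
    search-1: 91+21 = 112 > 70
Round 4 — cache-2, search-1 crash.
  cache-2 sheds 127 req/s: no online neighbours, lost.
  search-1 sheds 112 req/s: no online neighbours, lost.
No further crashes.

6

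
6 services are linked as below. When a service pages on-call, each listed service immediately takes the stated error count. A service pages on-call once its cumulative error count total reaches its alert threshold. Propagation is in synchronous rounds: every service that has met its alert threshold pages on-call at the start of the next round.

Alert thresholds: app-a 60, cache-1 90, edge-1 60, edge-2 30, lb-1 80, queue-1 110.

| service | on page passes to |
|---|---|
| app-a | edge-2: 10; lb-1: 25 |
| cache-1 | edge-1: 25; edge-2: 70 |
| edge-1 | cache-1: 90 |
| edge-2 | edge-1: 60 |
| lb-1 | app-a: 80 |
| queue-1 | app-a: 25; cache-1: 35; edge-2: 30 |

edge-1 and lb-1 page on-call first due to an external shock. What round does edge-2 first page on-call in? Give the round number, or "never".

3

Round 1 — edge-1, lb-1 page on-call (initial).
  app-a: +80 → 80 ≥ 60
  cache-1: +90 → 90 ≥ 90
Round 2 — app-a, cache-1 page on-call.
  edge-2: +10+70 → 80 ≥ 30
Round 3 — edge-2 pages on-call.
No further pages.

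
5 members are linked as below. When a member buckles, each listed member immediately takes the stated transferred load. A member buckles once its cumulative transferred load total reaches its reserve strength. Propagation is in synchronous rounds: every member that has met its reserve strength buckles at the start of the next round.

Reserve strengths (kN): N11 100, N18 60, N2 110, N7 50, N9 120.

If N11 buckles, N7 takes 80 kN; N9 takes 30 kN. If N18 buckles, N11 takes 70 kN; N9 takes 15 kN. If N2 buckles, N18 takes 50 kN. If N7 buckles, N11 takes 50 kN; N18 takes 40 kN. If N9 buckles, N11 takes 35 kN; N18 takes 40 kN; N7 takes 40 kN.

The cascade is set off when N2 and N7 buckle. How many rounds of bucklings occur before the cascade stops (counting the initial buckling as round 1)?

Round 1 — N2, N7 buckle (initial).
  N11: +50 → 50 < 100
  N18: +50+40 → 90 ≥ 60
Round 2 — N18 buckles.
  N11: +70 → 120 ≥ 100
  N9: +15 → 15 < 120
Round 3 — N11 buckles.
  N9: +30 → 45 < 120
No further bucklings.

3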